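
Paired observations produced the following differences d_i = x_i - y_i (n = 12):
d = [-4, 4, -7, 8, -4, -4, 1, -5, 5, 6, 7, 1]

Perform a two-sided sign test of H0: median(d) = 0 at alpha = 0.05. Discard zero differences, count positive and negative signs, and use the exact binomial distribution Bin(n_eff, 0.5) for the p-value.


Step 1: Discard zero differences. Original n = 12; n_eff = number of nonzero differences = 12.
Nonzero differences (with sign): -4, +4, -7, +8, -4, -4, +1, -5, +5, +6, +7, +1
Step 2: Count signs: positive = 7, negative = 5.
Step 3: Under H0: P(positive) = 0.5, so the number of positives S ~ Bin(12, 0.5).
Step 4: Two-sided exact p-value = sum of Bin(12,0.5) probabilities at or below the observed probability = 0.774414.
Step 5: alpha = 0.05. fail to reject H0.

n_eff = 12, pos = 7, neg = 5, p = 0.774414, fail to reject H0.


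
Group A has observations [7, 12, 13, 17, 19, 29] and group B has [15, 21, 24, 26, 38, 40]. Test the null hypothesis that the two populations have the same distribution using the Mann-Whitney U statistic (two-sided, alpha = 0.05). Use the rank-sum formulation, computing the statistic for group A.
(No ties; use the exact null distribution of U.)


Step 1: Combine and sort all 12 observations; assign midranks.
sorted (value, group): (7,X), (12,X), (13,X), (15,Y), (17,X), (19,X), (21,Y), (24,Y), (26,Y), (29,X), (38,Y), (40,Y)
ranks: 7->1, 12->2, 13->3, 15->4, 17->5, 19->6, 21->7, 24->8, 26->9, 29->10, 38->11, 40->12
Step 2: Rank sum for X: R1 = 1 + 2 + 3 + 5 + 6 + 10 = 27.
Step 3: U_X = R1 - n1(n1+1)/2 = 27 - 6*7/2 = 27 - 21 = 6.
       U_Y = n1*n2 - U_X = 36 - 6 = 30.
Step 4: No ties, so the exact null distribution of U (based on enumerating the C(12,6) = 924 equally likely rank assignments) gives the two-sided p-value.
Step 5: p-value = 0.064935; compare to alpha = 0.05. fail to reject H0.

U_X = 6, p = 0.064935, fail to reject H0 at alpha = 0.05.


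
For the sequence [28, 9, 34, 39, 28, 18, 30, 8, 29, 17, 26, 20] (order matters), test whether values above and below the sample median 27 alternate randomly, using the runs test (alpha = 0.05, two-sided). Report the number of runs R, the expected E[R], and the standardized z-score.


Step 1: Compute median = 27; label A = above, B = below.
Labels in order: ABAAABABABBB  (n_A = 6, n_B = 6)
Step 2: Count runs R = 8.
Step 3: Under H0 (random ordering), E[R] = 2*n_A*n_B/(n_A+n_B) + 1 = 2*6*6/12 + 1 = 7.0000.
        Var[R] = 2*n_A*n_B*(2*n_A*n_B - n_A - n_B) / ((n_A+n_B)^2 * (n_A+n_B-1)) = 4320/1584 = 2.7273.
        SD[R] = 1.6514.
Step 4: Continuity-corrected z = (R - 0.5 - E[R]) / SD[R] = (8 - 0.5 - 7.0000) / 1.6514 = 0.3028.
Step 5: Two-sided p-value via normal approximation = 2*(1 - Phi(|z|)) = 0.762069.
Step 6: alpha = 0.05. fail to reject H0.

R = 8, z = 0.3028, p = 0.762069, fail to reject H0.


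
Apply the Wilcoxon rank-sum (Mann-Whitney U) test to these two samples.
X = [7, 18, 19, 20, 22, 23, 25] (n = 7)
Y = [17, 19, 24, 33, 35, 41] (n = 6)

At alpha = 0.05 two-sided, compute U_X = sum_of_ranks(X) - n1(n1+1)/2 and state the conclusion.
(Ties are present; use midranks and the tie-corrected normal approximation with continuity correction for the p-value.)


Step 1: Combine and sort all 13 observations; assign midranks.
sorted (value, group): (7,X), (17,Y), (18,X), (19,X), (19,Y), (20,X), (22,X), (23,X), (24,Y), (25,X), (33,Y), (35,Y), (41,Y)
ranks: 7->1, 17->2, 18->3, 19->4.5, 19->4.5, 20->6, 22->7, 23->8, 24->9, 25->10, 33->11, 35->12, 41->13
Step 2: Rank sum for X: R1 = 1 + 3 + 4.5 + 6 + 7 + 8 + 10 = 39.5.
Step 3: U_X = R1 - n1(n1+1)/2 = 39.5 - 7*8/2 = 39.5 - 28 = 11.5.
       U_Y = n1*n2 - U_X = 42 - 11.5 = 30.5.
Step 4: Ties are present, so use the tie-corrected normal approximation (with continuity correction) for the p-value.
Step 5: p-value = 0.197926; compare to alpha = 0.05. fail to reject H0.

U_X = 11.5, p = 0.197926, fail to reject H0 at alpha = 0.05.


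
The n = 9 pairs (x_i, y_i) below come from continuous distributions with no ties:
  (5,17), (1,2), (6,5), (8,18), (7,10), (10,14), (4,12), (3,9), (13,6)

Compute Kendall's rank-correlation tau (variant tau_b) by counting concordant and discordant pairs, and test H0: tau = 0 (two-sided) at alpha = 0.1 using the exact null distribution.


Step 1: Enumerate the 36 unordered pairs (i,j) with i<j and classify each by sign(x_j-x_i) * sign(y_j-y_i).
  (1,2):dx=-4,dy=-15->C; (1,3):dx=+1,dy=-12->D; (1,4):dx=+3,dy=+1->C; (1,5):dx=+2,dy=-7->D
  (1,6):dx=+5,dy=-3->D; (1,7):dx=-1,dy=-5->C; (1,8):dx=-2,dy=-8->C; (1,9):dx=+8,dy=-11->D
  (2,3):dx=+5,dy=+3->C; (2,4):dx=+7,dy=+16->C; (2,5):dx=+6,dy=+8->C; (2,6):dx=+9,dy=+12->C
  (2,7):dx=+3,dy=+10->C; (2,8):dx=+2,dy=+7->C; (2,9):dx=+12,dy=+4->C; (3,4):dx=+2,dy=+13->C
  (3,5):dx=+1,dy=+5->C; (3,6):dx=+4,dy=+9->C; (3,7):dx=-2,dy=+7->D; (3,8):dx=-3,dy=+4->D
  (3,9):dx=+7,dy=+1->C; (4,5):dx=-1,dy=-8->C; (4,6):dx=+2,dy=-4->D; (4,7):dx=-4,dy=-6->C
  (4,8):dx=-5,dy=-9->C; (4,9):dx=+5,dy=-12->D; (5,6):dx=+3,dy=+4->C; (5,7):dx=-3,dy=+2->D
  (5,8):dx=-4,dy=-1->C; (5,9):dx=+6,dy=-4->D; (6,7):dx=-6,dy=-2->C; (6,8):dx=-7,dy=-5->C
  (6,9):dx=+3,dy=-8->D; (7,8):dx=-1,dy=-3->C; (7,9):dx=+9,dy=-6->D; (8,9):dx=+10,dy=-3->D
Step 2: C = 23, D = 13, total pairs = 36.
Step 3: tau = (C - D)/(n(n-1)/2) = (23 - 13)/36 = 0.277778.
Step 4: Exact two-sided p-value (enumerate n! = 362880 permutations of y under H0): p = 0.358488.
Step 5: alpha = 0.1. fail to reject H0.

tau_b = 0.2778 (C=23, D=13), p = 0.358488, fail to reject H0.


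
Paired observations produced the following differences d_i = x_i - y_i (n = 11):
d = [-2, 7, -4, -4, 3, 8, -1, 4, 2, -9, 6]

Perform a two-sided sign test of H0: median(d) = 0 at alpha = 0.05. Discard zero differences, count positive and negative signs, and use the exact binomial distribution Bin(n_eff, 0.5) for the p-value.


Step 1: Discard zero differences. Original n = 11; n_eff = number of nonzero differences = 11.
Nonzero differences (with sign): -2, +7, -4, -4, +3, +8, -1, +4, +2, -9, +6
Step 2: Count signs: positive = 6, negative = 5.
Step 3: Under H0: P(positive) = 0.5, so the number of positives S ~ Bin(11, 0.5).
Step 4: Two-sided exact p-value = sum of Bin(11,0.5) probabilities at or below the observed probability = 1.000000.
Step 5: alpha = 0.05. fail to reject H0.

n_eff = 11, pos = 6, neg = 5, p = 1.000000, fail to reject H0.


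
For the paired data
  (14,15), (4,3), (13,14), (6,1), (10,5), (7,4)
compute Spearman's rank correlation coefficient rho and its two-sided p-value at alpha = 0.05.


Step 1: Rank x and y separately (midranks; no ties here).
rank(x): 14->6, 4->1, 13->5, 6->2, 10->4, 7->3
rank(y): 15->6, 3->2, 14->5, 1->1, 5->4, 4->3
Step 2: d_i = R_x(i) - R_y(i); compute d_i^2.
  (6-6)^2=0, (1-2)^2=1, (5-5)^2=0, (2-1)^2=1, (4-4)^2=0, (3-3)^2=0
sum(d^2) = 2.
Step 3: rho = 1 - 6*2 / (6*(6^2 - 1)) = 1 - 12/210 = 0.942857.
Step 4: Under H0, t = rho * sqrt((n-2)/(1-rho^2)) = 5.6595 ~ t(4).
Step 5: Two-sided p-value from the t-distribution with 4 df = 0.004805.
Step 6: alpha = 0.05. reject H0.

rho = 0.9429, p = 0.004805, reject H0 at alpha = 0.05.


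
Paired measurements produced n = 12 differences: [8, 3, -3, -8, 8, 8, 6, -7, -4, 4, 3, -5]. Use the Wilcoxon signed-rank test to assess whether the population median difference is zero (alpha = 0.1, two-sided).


Step 1: Drop any zero differences (none here) and take |d_i|.
|d| = [8, 3, 3, 8, 8, 8, 6, 7, 4, 4, 3, 5]
Step 2: Midrank |d_i| (ties get averaged ranks).
ranks: |8|->10.5, |3|->2, |3|->2, |8|->10.5, |8|->10.5, |8|->10.5, |6|->7, |7|->8, |4|->4.5, |4|->4.5, |3|->2, |5|->6
Step 3: Attach original signs; sum ranks with positive sign and with negative sign.
W+ = 10.5 + 2 + 10.5 + 10.5 + 7 + 4.5 + 2 = 47
W- = 2 + 10.5 + 8 + 4.5 + 6 = 31
(Check: W+ + W- = 78 should equal n(n+1)/2 = 78.)
Step 4: Test statistic W = min(W+, W-) = 31.
Step 5: Ties in |d|, so use the tie-corrected normal approximation.
        E[W] = n(n+1)/4 = 12*13/4 = 39.
        Tie groups: |d|=3 (t=3), |d|=4 (t=2), |d|=8 (t=4); sum(t^3 - t) = 90.
        Var[W] = n(n+1)(2n+1)/24 - sum(t^3-t)/48 = 3900/24 - 90/48 = 160.625.
        z = (W - E[W]) / sqrt(Var[W]) = (31 - 39) / 12.6738 = -0.6312.
        Two-sided p = 2*Phi(z) = 0.527894.
Step 6: alpha = 0.1. fail to reject H0.

W+ = 47, W- = 31, W = min = 31, p = 0.527894, fail to reject H0.


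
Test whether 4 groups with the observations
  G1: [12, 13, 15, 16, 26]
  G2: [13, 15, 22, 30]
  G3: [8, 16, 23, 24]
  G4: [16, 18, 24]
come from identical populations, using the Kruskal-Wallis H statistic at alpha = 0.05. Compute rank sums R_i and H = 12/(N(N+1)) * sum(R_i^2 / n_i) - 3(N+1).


Step 1: Combine all N = 16 observations and assign midranks.
sorted (value, group, rank): (8,G3,1), (12,G1,2), (13,G1,3.5), (13,G2,3.5), (15,G1,5.5), (15,G2,5.5), (16,G1,8), (16,G3,8), (16,G4,8), (18,G4,10), (22,G2,11), (23,G3,12), (24,G3,13.5), (24,G4,13.5), (26,G1,15), (30,G2,16)
Step 2: Sum ranks within each group.
R_1 = 34 (n_1 = 5)
R_2 = 36 (n_2 = 4)
R_3 = 34.5 (n_3 = 4)
R_4 = 31.5 (n_4 = 3)
Step 3: H = 12/(N(N+1)) * sum(R_i^2/n_i) - 3(N+1)
     = 12/(16*17) * (34^2/5 + 36^2/4 + 34.5^2/4 + 31.5^2/3) - 3*17
     = 0.044118 * 1183.51 - 51
     = 1.213787.
Step 4: Ties present; correction factor C = 1 - 42/(16^3 - 16) = 0.989706. Corrected H = 1.213787 / 0.989706 = 1.226412.
Step 5: Under H0, H ~ chi^2(3); p-value = 0.746677.
Step 6: alpha = 0.05. fail to reject H0.

H = 1.2264, df = 3, p = 0.746677, fail to reject H0.


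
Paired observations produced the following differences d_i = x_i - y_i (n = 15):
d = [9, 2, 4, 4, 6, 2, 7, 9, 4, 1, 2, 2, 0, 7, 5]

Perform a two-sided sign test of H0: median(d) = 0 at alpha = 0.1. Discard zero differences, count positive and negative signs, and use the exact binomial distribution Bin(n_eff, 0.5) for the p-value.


Step 1: Discard zero differences. Original n = 15; n_eff = number of nonzero differences = 14.
Nonzero differences (with sign): +9, +2, +4, +4, +6, +2, +7, +9, +4, +1, +2, +2, +7, +5
Step 2: Count signs: positive = 14, negative = 0.
Step 3: Under H0: P(positive) = 0.5, so the number of positives S ~ Bin(14, 0.5).
Step 4: Two-sided exact p-value = sum of Bin(14,0.5) probabilities at or below the observed probability = 0.000122.
Step 5: alpha = 0.1. reject H0.

n_eff = 14, pos = 14, neg = 0, p = 0.000122, reject H0.


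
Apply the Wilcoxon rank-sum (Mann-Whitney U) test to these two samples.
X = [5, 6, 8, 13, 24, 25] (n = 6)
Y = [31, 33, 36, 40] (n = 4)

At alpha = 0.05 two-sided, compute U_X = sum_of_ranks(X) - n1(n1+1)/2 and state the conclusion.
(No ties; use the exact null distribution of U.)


Step 1: Combine and sort all 10 observations; assign midranks.
sorted (value, group): (5,X), (6,X), (8,X), (13,X), (24,X), (25,X), (31,Y), (33,Y), (36,Y), (40,Y)
ranks: 5->1, 6->2, 8->3, 13->4, 24->5, 25->6, 31->7, 33->8, 36->9, 40->10
Step 2: Rank sum for X: R1 = 1 + 2 + 3 + 4 + 5 + 6 = 21.
Step 3: U_X = R1 - n1(n1+1)/2 = 21 - 6*7/2 = 21 - 21 = 0.
       U_Y = n1*n2 - U_X = 24 - 0 = 24.
Step 4: No ties, so the exact null distribution of U (based on enumerating the C(10,6) = 210 equally likely rank assignments) gives the two-sided p-value.
Step 5: p-value = 0.009524; compare to alpha = 0.05. reject H0.

U_X = 0, p = 0.009524, reject H0 at alpha = 0.05.


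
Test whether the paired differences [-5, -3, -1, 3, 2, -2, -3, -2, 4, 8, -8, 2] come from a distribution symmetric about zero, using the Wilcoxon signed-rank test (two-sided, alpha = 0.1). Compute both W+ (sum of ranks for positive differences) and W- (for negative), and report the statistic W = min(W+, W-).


Step 1: Drop any zero differences (none here) and take |d_i|.
|d| = [5, 3, 1, 3, 2, 2, 3, 2, 4, 8, 8, 2]
Step 2: Midrank |d_i| (ties get averaged ranks).
ranks: |5|->10, |3|->7, |1|->1, |3|->7, |2|->3.5, |2|->3.5, |3|->7, |2|->3.5, |4|->9, |8|->11.5, |8|->11.5, |2|->3.5
Step 3: Attach original signs; sum ranks with positive sign and with negative sign.
W+ = 7 + 3.5 + 9 + 11.5 + 3.5 = 34.5
W- = 10 + 7 + 1 + 3.5 + 7 + 3.5 + 11.5 = 43.5
(Check: W+ + W- = 78 should equal n(n+1)/2 = 78.)
Step 4: Test statistic W = min(W+, W-) = 34.5.
Step 5: Ties in |d|, so use the tie-corrected normal approximation.
        E[W] = n(n+1)/4 = 12*13/4 = 39.
        Tie groups: |d|=2 (t=4), |d|=3 (t=3), |d|=8 (t=2); sum(t^3 - t) = 90.
        Var[W] = n(n+1)(2n+1)/24 - sum(t^3-t)/48 = 3900/24 - 90/48 = 160.625.
        z = (W - E[W]) / sqrt(Var[W]) = (34.5 - 39) / 12.6738 = -0.3551.
        Two-sided p = 2*Phi(z) = 0.722542.
Step 6: alpha = 0.1. fail to reject H0.

W+ = 34.5, W- = 43.5, W = min = 34.5, p = 0.722542, fail to reject H0.


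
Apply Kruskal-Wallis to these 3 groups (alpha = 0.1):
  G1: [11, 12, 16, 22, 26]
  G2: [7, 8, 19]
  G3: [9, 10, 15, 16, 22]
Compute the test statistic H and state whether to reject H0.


Step 1: Combine all N = 13 observations and assign midranks.
sorted (value, group, rank): (7,G2,1), (8,G2,2), (9,G3,3), (10,G3,4), (11,G1,5), (12,G1,6), (15,G3,7), (16,G1,8.5), (16,G3,8.5), (19,G2,10), (22,G1,11.5), (22,G3,11.5), (26,G1,13)
Step 2: Sum ranks within each group.
R_1 = 44 (n_1 = 5)
R_2 = 13 (n_2 = 3)
R_3 = 34 (n_3 = 5)
Step 3: H = 12/(N(N+1)) * sum(R_i^2/n_i) - 3(N+1)
     = 12/(13*14) * (44^2/5 + 13^2/3 + 34^2/5) - 3*14
     = 0.065934 * 674.733 - 42
     = 2.487912.
Step 4: Ties present; correction factor C = 1 - 12/(13^3 - 13) = 0.994505. Corrected H = 2.487912 / 0.994505 = 2.501657.
Step 5: Under H0, H ~ chi^2(2); p-value = 0.286267.
Step 6: alpha = 0.1. fail to reject H0.

H = 2.5017, df = 2, p = 0.286267, fail to reject H0.


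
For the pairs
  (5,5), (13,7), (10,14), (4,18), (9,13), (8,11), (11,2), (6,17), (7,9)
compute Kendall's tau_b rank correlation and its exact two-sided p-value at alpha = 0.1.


Step 1: Enumerate the 36 unordered pairs (i,j) with i<j and classify each by sign(x_j-x_i) * sign(y_j-y_i).
  (1,2):dx=+8,dy=+2->C; (1,3):dx=+5,dy=+9->C; (1,4):dx=-1,dy=+13->D; (1,5):dx=+4,dy=+8->C
  (1,6):dx=+3,dy=+6->C; (1,7):dx=+6,dy=-3->D; (1,8):dx=+1,dy=+12->C; (1,9):dx=+2,dy=+4->C
  (2,3):dx=-3,dy=+7->D; (2,4):dx=-9,dy=+11->D; (2,5):dx=-4,dy=+6->D; (2,6):dx=-5,dy=+4->D
  (2,7):dx=-2,dy=-5->C; (2,8):dx=-7,dy=+10->D; (2,9):dx=-6,dy=+2->D; (3,4):dx=-6,dy=+4->D
  (3,5):dx=-1,dy=-1->C; (3,6):dx=-2,dy=-3->C; (3,7):dx=+1,dy=-12->D; (3,8):dx=-4,dy=+3->D
  (3,9):dx=-3,dy=-5->C; (4,5):dx=+5,dy=-5->D; (4,6):dx=+4,dy=-7->D; (4,7):dx=+7,dy=-16->D
  (4,8):dx=+2,dy=-1->D; (4,9):dx=+3,dy=-9->D; (5,6):dx=-1,dy=-2->C; (5,7):dx=+2,dy=-11->D
  (5,8):dx=-3,dy=+4->D; (5,9):dx=-2,dy=-4->C; (6,7):dx=+3,dy=-9->D; (6,8):dx=-2,dy=+6->D
  (6,9):dx=-1,dy=-2->C; (7,8):dx=-5,dy=+15->D; (7,9):dx=-4,dy=+7->D; (8,9):dx=+1,dy=-8->D
Step 2: C = 13, D = 23, total pairs = 36.
Step 3: tau = (C - D)/(n(n-1)/2) = (13 - 23)/36 = -0.277778.
Step 4: Exact two-sided p-value (enumerate n! = 362880 permutations of y under H0): p = 0.358488.
Step 5: alpha = 0.1. fail to reject H0.

tau_b = -0.2778 (C=13, D=23), p = 0.358488, fail to reject H0.


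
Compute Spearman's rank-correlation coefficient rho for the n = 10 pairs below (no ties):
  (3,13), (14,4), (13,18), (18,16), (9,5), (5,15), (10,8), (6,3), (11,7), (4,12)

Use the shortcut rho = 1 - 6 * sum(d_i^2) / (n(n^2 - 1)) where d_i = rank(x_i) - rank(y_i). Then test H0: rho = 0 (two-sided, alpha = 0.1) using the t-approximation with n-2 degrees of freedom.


Step 1: Rank x and y separately (midranks; no ties here).
rank(x): 3->1, 14->9, 13->8, 18->10, 9->5, 5->3, 10->6, 6->4, 11->7, 4->2
rank(y): 13->7, 4->2, 18->10, 16->9, 5->3, 15->8, 8->5, 3->1, 7->4, 12->6
Step 2: d_i = R_x(i) - R_y(i); compute d_i^2.
  (1-7)^2=36, (9-2)^2=49, (8-10)^2=4, (10-9)^2=1, (5-3)^2=4, (3-8)^2=25, (6-5)^2=1, (4-1)^2=9, (7-4)^2=9, (2-6)^2=16
sum(d^2) = 154.
Step 3: rho = 1 - 6*154 / (10*(10^2 - 1)) = 1 - 924/990 = 0.066667.
Step 4: Under H0, t = rho * sqrt((n-2)/(1-rho^2)) = 0.1890 ~ t(8).
Step 5: Two-sided p-value from the t-distribution with 8 df = 0.854813.
Step 6: alpha = 0.1. fail to reject H0.

rho = 0.0667, p = 0.854813, fail to reject H0 at alpha = 0.1.


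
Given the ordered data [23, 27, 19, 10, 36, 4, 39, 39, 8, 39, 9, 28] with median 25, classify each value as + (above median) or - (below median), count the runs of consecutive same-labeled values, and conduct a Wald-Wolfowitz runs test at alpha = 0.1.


Step 1: Compute median = 25; label A = above, B = below.
Labels in order: BABBABAABABA  (n_A = 6, n_B = 6)
Step 2: Count runs R = 10.
Step 3: Under H0 (random ordering), E[R] = 2*n_A*n_B/(n_A+n_B) + 1 = 2*6*6/12 + 1 = 7.0000.
        Var[R] = 2*n_A*n_B*(2*n_A*n_B - n_A - n_B) / ((n_A+n_B)^2 * (n_A+n_B-1)) = 4320/1584 = 2.7273.
        SD[R] = 1.6514.
Step 4: Continuity-corrected z = (R - 0.5 - E[R]) / SD[R] = (10 - 0.5 - 7.0000) / 1.6514 = 1.5138.
Step 5: Two-sided p-value via normal approximation = 2*(1 - Phi(|z|)) = 0.130070.
Step 6: alpha = 0.1. fail to reject H0.

R = 10, z = 1.5138, p = 0.130070, fail to reject H0.


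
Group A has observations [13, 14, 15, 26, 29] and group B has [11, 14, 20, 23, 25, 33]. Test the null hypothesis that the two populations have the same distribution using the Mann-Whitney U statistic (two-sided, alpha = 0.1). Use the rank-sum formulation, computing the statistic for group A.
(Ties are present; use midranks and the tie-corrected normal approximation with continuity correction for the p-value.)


Step 1: Combine and sort all 11 observations; assign midranks.
sorted (value, group): (11,Y), (13,X), (14,X), (14,Y), (15,X), (20,Y), (23,Y), (25,Y), (26,X), (29,X), (33,Y)
ranks: 11->1, 13->2, 14->3.5, 14->3.5, 15->5, 20->6, 23->7, 25->8, 26->9, 29->10, 33->11
Step 2: Rank sum for X: R1 = 2 + 3.5 + 5 + 9 + 10 = 29.5.
Step 3: U_X = R1 - n1(n1+1)/2 = 29.5 - 5*6/2 = 29.5 - 15 = 14.5.
       U_Y = n1*n2 - U_X = 30 - 14.5 = 15.5.
Step 4: Ties are present, so use the tie-corrected normal approximation (with continuity correction) for the p-value.
Step 5: p-value = 1.000000; compare to alpha = 0.1. fail to reject H0.

U_X = 14.5, p = 1.000000, fail to reject H0 at alpha = 0.1.


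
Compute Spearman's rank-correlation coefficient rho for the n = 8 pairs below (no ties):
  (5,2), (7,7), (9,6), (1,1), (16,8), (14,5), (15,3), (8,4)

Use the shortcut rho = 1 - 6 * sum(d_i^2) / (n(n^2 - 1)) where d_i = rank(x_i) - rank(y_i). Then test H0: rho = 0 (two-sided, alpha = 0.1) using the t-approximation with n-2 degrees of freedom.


Step 1: Rank x and y separately (midranks; no ties here).
rank(x): 5->2, 7->3, 9->5, 1->1, 16->8, 14->6, 15->7, 8->4
rank(y): 2->2, 7->7, 6->6, 1->1, 8->8, 5->5, 3->3, 4->4
Step 2: d_i = R_x(i) - R_y(i); compute d_i^2.
  (2-2)^2=0, (3-7)^2=16, (5-6)^2=1, (1-1)^2=0, (8-8)^2=0, (6-5)^2=1, (7-3)^2=16, (4-4)^2=0
sum(d^2) = 34.
Step 3: rho = 1 - 6*34 / (8*(8^2 - 1)) = 1 - 204/504 = 0.595238.
Step 4: Under H0, t = rho * sqrt((n-2)/(1-rho^2)) = 1.8145 ~ t(6).
Step 5: Two-sided p-value from the t-distribution with 6 df = 0.119530.
Step 6: alpha = 0.1. fail to reject H0.

rho = 0.5952, p = 0.119530, fail to reject H0 at alpha = 0.1.


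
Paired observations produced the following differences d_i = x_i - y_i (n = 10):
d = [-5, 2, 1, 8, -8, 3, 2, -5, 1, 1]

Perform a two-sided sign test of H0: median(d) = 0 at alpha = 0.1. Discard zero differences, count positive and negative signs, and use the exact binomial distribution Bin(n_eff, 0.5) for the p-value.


Step 1: Discard zero differences. Original n = 10; n_eff = number of nonzero differences = 10.
Nonzero differences (with sign): -5, +2, +1, +8, -8, +3, +2, -5, +1, +1
Step 2: Count signs: positive = 7, negative = 3.
Step 3: Under H0: P(positive) = 0.5, so the number of positives S ~ Bin(10, 0.5).
Step 4: Two-sided exact p-value = sum of Bin(10,0.5) probabilities at or below the observed probability = 0.343750.
Step 5: alpha = 0.1. fail to reject H0.

n_eff = 10, pos = 7, neg = 3, p = 0.343750, fail to reject H0.


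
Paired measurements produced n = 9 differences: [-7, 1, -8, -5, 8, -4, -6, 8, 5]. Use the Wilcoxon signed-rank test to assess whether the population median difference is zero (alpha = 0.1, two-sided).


Step 1: Drop any zero differences (none here) and take |d_i|.
|d| = [7, 1, 8, 5, 8, 4, 6, 8, 5]
Step 2: Midrank |d_i| (ties get averaged ranks).
ranks: |7|->6, |1|->1, |8|->8, |5|->3.5, |8|->8, |4|->2, |6|->5, |8|->8, |5|->3.5
Step 3: Attach original signs; sum ranks with positive sign and with negative sign.
W+ = 1 + 8 + 8 + 3.5 = 20.5
W- = 6 + 8 + 3.5 + 2 + 5 = 24.5
(Check: W+ + W- = 45 should equal n(n+1)/2 = 45.)
Step 4: Test statistic W = min(W+, W-) = 20.5.
Step 5: Ties in |d|, so use the tie-corrected normal approximation.
        E[W] = n(n+1)/4 = 9*10/4 = 22.5.
        Tie groups: |d|=5 (t=2), |d|=8 (t=3); sum(t^3 - t) = 30.
        Var[W] = n(n+1)(2n+1)/24 - sum(t^3-t)/48 = 1710/24 - 30/48 = 70.625.
        z = (W - E[W]) / sqrt(Var[W]) = (20.5 - 22.5) / 8.4039 = -0.2380.
        Two-sided p = 2*Phi(z) = 0.811892.
Step 6: alpha = 0.1. fail to reject H0.

W+ = 20.5, W- = 24.5, W = min = 20.5, p = 0.811892, fail to reject H0.


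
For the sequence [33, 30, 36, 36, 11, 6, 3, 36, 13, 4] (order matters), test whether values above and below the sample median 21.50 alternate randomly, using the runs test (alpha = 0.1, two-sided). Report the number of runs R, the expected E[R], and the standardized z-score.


Step 1: Compute median = 21.50; label A = above, B = below.
Labels in order: AAAABBBABB  (n_A = 5, n_B = 5)
Step 2: Count runs R = 4.
Step 3: Under H0 (random ordering), E[R] = 2*n_A*n_B/(n_A+n_B) + 1 = 2*5*5/10 + 1 = 6.0000.
        Var[R] = 2*n_A*n_B*(2*n_A*n_B - n_A - n_B) / ((n_A+n_B)^2 * (n_A+n_B-1)) = 2000/900 = 2.2222.
        SD[R] = 1.4907.
Step 4: Continuity-corrected z = (R + 0.5 - E[R]) / SD[R] = (4 + 0.5 - 6.0000) / 1.4907 = -1.0062.
Step 5: Two-sided p-value via normal approximation = 2*(1 - Phi(|z|)) = 0.314305.
Step 6: alpha = 0.1. fail to reject H0.

R = 4, z = -1.0062, p = 0.314305, fail to reject H0.


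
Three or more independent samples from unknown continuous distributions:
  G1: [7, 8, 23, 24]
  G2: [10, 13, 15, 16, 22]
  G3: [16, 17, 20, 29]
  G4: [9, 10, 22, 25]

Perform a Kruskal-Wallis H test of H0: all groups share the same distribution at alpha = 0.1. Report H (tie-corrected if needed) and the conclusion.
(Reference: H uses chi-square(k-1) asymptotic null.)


Step 1: Combine all N = 17 observations and assign midranks.
sorted (value, group, rank): (7,G1,1), (8,G1,2), (9,G4,3), (10,G2,4.5), (10,G4,4.5), (13,G2,6), (15,G2,7), (16,G2,8.5), (16,G3,8.5), (17,G3,10), (20,G3,11), (22,G2,12.5), (22,G4,12.5), (23,G1,14), (24,G1,15), (25,G4,16), (29,G3,17)
Step 2: Sum ranks within each group.
R_1 = 32 (n_1 = 4)
R_2 = 38.5 (n_2 = 5)
R_3 = 46.5 (n_3 = 4)
R_4 = 36 (n_4 = 4)
Step 3: H = 12/(N(N+1)) * sum(R_i^2/n_i) - 3(N+1)
     = 12/(17*18) * (32^2/4 + 38.5^2/5 + 46.5^2/4 + 36^2/4) - 3*18
     = 0.039216 * 1417.01 - 54
     = 1.569118.
Step 4: Ties present; correction factor C = 1 - 18/(17^3 - 17) = 0.996324. Corrected H = 1.569118 / 0.996324 = 1.574908.
Step 5: Under H0, H ~ chi^2(3); p-value = 0.665093.
Step 6: alpha = 0.1. fail to reject H0.

H = 1.5749, df = 3, p = 0.665093, fail to reject H0.


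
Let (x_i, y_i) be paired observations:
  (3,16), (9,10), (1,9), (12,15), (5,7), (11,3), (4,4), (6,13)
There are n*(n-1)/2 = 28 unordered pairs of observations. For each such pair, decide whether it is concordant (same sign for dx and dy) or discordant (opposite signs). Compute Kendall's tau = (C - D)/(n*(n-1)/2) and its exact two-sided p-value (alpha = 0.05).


Step 1: Enumerate the 28 unordered pairs (i,j) with i<j and classify each by sign(x_j-x_i) * sign(y_j-y_i).
  (1,2):dx=+6,dy=-6->D; (1,3):dx=-2,dy=-7->C; (1,4):dx=+9,dy=-1->D; (1,5):dx=+2,dy=-9->D
  (1,6):dx=+8,dy=-13->D; (1,7):dx=+1,dy=-12->D; (1,8):dx=+3,dy=-3->D; (2,3):dx=-8,dy=-1->C
  (2,4):dx=+3,dy=+5->C; (2,5):dx=-4,dy=-3->C; (2,6):dx=+2,dy=-7->D; (2,7):dx=-5,dy=-6->C
  (2,8):dx=-3,dy=+3->D; (3,4):dx=+11,dy=+6->C; (3,5):dx=+4,dy=-2->D; (3,6):dx=+10,dy=-6->D
  (3,7):dx=+3,dy=-5->D; (3,8):dx=+5,dy=+4->C; (4,5):dx=-7,dy=-8->C; (4,6):dx=-1,dy=-12->C
  (4,7):dx=-8,dy=-11->C; (4,8):dx=-6,dy=-2->C; (5,6):dx=+6,dy=-4->D; (5,7):dx=-1,dy=-3->C
  (5,8):dx=+1,dy=+6->C; (6,7):dx=-7,dy=+1->D; (6,8):dx=-5,dy=+10->D; (7,8):dx=+2,dy=+9->C
Step 2: C = 14, D = 14, total pairs = 28.
Step 3: tau = (C - D)/(n(n-1)/2) = (14 - 14)/28 = 0.000000.
Step 4: Exact two-sided p-value (enumerate n! = 40320 permutations of y under H0): p = 1.000000.
Step 5: alpha = 0.05. fail to reject H0.

tau_b = 0.0000 (C=14, D=14), p = 1.000000, fail to reject H0.


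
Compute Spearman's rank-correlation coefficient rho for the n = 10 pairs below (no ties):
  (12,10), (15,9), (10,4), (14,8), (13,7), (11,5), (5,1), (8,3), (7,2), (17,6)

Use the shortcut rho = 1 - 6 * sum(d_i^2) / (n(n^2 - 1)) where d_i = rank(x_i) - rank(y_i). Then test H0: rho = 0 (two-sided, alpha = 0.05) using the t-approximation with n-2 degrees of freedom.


Step 1: Rank x and y separately (midranks; no ties here).
rank(x): 12->6, 15->9, 10->4, 14->8, 13->7, 11->5, 5->1, 8->3, 7->2, 17->10
rank(y): 10->10, 9->9, 4->4, 8->8, 7->7, 5->5, 1->1, 3->3, 2->2, 6->6
Step 2: d_i = R_x(i) - R_y(i); compute d_i^2.
  (6-10)^2=16, (9-9)^2=0, (4-4)^2=0, (8-8)^2=0, (7-7)^2=0, (5-5)^2=0, (1-1)^2=0, (3-3)^2=0, (2-2)^2=0, (10-6)^2=16
sum(d^2) = 32.
Step 3: rho = 1 - 6*32 / (10*(10^2 - 1)) = 1 - 192/990 = 0.806061.
Step 4: Under H0, t = rho * sqrt((n-2)/(1-rho^2)) = 3.8522 ~ t(8).
Step 5: Two-sided p-value from the t-distribution with 8 df = 0.004862.
Step 6: alpha = 0.05. reject H0.

rho = 0.8061, p = 0.004862, reject H0 at alpha = 0.05.


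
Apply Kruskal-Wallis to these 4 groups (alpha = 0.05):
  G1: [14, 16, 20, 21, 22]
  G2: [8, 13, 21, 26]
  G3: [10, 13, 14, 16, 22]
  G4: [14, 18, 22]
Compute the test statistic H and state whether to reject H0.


Step 1: Combine all N = 17 observations and assign midranks.
sorted (value, group, rank): (8,G2,1), (10,G3,2), (13,G2,3.5), (13,G3,3.5), (14,G1,6), (14,G3,6), (14,G4,6), (16,G1,8.5), (16,G3,8.5), (18,G4,10), (20,G1,11), (21,G1,12.5), (21,G2,12.5), (22,G1,15), (22,G3,15), (22,G4,15), (26,G2,17)
Step 2: Sum ranks within each group.
R_1 = 53 (n_1 = 5)
R_2 = 34 (n_2 = 4)
R_3 = 35 (n_3 = 5)
R_4 = 31 (n_4 = 3)
Step 3: H = 12/(N(N+1)) * sum(R_i^2/n_i) - 3(N+1)
     = 12/(17*18) * (53^2/5 + 34^2/4 + 35^2/5 + 31^2/3) - 3*18
     = 0.039216 * 1416.13 - 54
     = 1.534641.
Step 4: Ties present; correction factor C = 1 - 66/(17^3 - 17) = 0.986520. Corrected H = 1.534641 / 0.986520 = 1.555611.
Step 5: Under H0, H ~ chi^2(3); p-value = 0.669496.
Step 6: alpha = 0.05. fail to reject H0.

H = 1.5556, df = 3, p = 0.669496, fail to reject H0.


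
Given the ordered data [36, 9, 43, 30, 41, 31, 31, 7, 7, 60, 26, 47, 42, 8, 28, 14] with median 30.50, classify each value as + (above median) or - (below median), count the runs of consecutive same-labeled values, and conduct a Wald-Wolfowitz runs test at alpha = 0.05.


Step 1: Compute median = 30.50; label A = above, B = below.
Labels in order: ABABAAABBABAABBB  (n_A = 8, n_B = 8)
Step 2: Count runs R = 10.
Step 3: Under H0 (random ordering), E[R] = 2*n_A*n_B/(n_A+n_B) + 1 = 2*8*8/16 + 1 = 9.0000.
        Var[R] = 2*n_A*n_B*(2*n_A*n_B - n_A - n_B) / ((n_A+n_B)^2 * (n_A+n_B-1)) = 14336/3840 = 3.7333.
        SD[R] = 1.9322.
Step 4: Continuity-corrected z = (R - 0.5 - E[R]) / SD[R] = (10 - 0.5 - 9.0000) / 1.9322 = 0.2588.
Step 5: Two-sided p-value via normal approximation = 2*(1 - Phi(|z|)) = 0.795809.
Step 6: alpha = 0.05. fail to reject H0.

R = 10, z = 0.2588, p = 0.795809, fail to reject H0.


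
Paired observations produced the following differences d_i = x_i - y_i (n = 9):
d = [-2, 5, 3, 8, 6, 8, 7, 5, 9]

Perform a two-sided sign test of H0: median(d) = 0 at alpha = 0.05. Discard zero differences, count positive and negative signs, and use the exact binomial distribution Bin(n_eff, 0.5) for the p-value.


Step 1: Discard zero differences. Original n = 9; n_eff = number of nonzero differences = 9.
Nonzero differences (with sign): -2, +5, +3, +8, +6, +8, +7, +5, +9
Step 2: Count signs: positive = 8, negative = 1.
Step 3: Under H0: P(positive) = 0.5, so the number of positives S ~ Bin(9, 0.5).
Step 4: Two-sided exact p-value = sum of Bin(9,0.5) probabilities at or below the observed probability = 0.039062.
Step 5: alpha = 0.05. reject H0.

n_eff = 9, pos = 8, neg = 1, p = 0.039062, reject H0.


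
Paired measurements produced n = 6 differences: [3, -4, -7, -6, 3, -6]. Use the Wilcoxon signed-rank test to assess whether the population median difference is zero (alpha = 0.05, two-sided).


Step 1: Drop any zero differences (none here) and take |d_i|.
|d| = [3, 4, 7, 6, 3, 6]
Step 2: Midrank |d_i| (ties get averaged ranks).
ranks: |3|->1.5, |4|->3, |7|->6, |6|->4.5, |3|->1.5, |6|->4.5
Step 3: Attach original signs; sum ranks with positive sign and with negative sign.
W+ = 1.5 + 1.5 = 3
W- = 3 + 6 + 4.5 + 4.5 = 18
(Check: W+ + W- = 21 should equal n(n+1)/2 = 21.)
Step 4: Test statistic W = min(W+, W-) = 3.
Step 5: Ties in |d|, so use the tie-corrected normal approximation.
        E[W] = n(n+1)/4 = 6*7/4 = 10.5.
        Tie groups: |d|=3 (t=2), |d|=6 (t=2); sum(t^3 - t) = 12.
        Var[W] = n(n+1)(2n+1)/24 - sum(t^3-t)/48 = 546/24 - 12/48 = 22.5.
        z = (W - E[W]) / sqrt(Var[W]) = (3 - 10.5) / 4.7434 = -1.5811.
        Two-sided p = 2*Phi(z) = 0.113846.
Step 6: alpha = 0.05. fail to reject H0.

W+ = 3, W- = 18, W = min = 3, p = 0.113846, fail to reject H0.


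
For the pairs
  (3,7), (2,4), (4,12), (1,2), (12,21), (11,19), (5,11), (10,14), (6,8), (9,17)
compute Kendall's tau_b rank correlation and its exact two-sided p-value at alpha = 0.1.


Step 1: Enumerate the 45 unordered pairs (i,j) with i<j and classify each by sign(x_j-x_i) * sign(y_j-y_i).
  (1,2):dx=-1,dy=-3->C; (1,3):dx=+1,dy=+5->C; (1,4):dx=-2,dy=-5->C; (1,5):dx=+9,dy=+14->C
  (1,6):dx=+8,dy=+12->C; (1,7):dx=+2,dy=+4->C; (1,8):dx=+7,dy=+7->C; (1,9):dx=+3,dy=+1->C
  (1,10):dx=+6,dy=+10->C; (2,3):dx=+2,dy=+8->C; (2,4):dx=-1,dy=-2->C; (2,5):dx=+10,dy=+17->C
  (2,6):dx=+9,dy=+15->C; (2,7):dx=+3,dy=+7->C; (2,8):dx=+8,dy=+10->C; (2,9):dx=+4,dy=+4->C
  (2,10):dx=+7,dy=+13->C; (3,4):dx=-3,dy=-10->C; (3,5):dx=+8,dy=+9->C; (3,6):dx=+7,dy=+7->C
  (3,7):dx=+1,dy=-1->D; (3,8):dx=+6,dy=+2->C; (3,9):dx=+2,dy=-4->D; (3,10):dx=+5,dy=+5->C
  (4,5):dx=+11,dy=+19->C; (4,6):dx=+10,dy=+17->C; (4,7):dx=+4,dy=+9->C; (4,8):dx=+9,dy=+12->C
  (4,9):dx=+5,dy=+6->C; (4,10):dx=+8,dy=+15->C; (5,6):dx=-1,dy=-2->C; (5,7):dx=-7,dy=-10->C
  (5,8):dx=-2,dy=-7->C; (5,9):dx=-6,dy=-13->C; (5,10):dx=-3,dy=-4->C; (6,7):dx=-6,dy=-8->C
  (6,8):dx=-1,dy=-5->C; (6,9):dx=-5,dy=-11->C; (6,10):dx=-2,dy=-2->C; (7,8):dx=+5,dy=+3->C
  (7,9):dx=+1,dy=-3->D; (7,10):dx=+4,dy=+6->C; (8,9):dx=-4,dy=-6->C; (8,10):dx=-1,dy=+3->D
  (9,10):dx=+3,dy=+9->C
Step 2: C = 41, D = 4, total pairs = 45.
Step 3: tau = (C - D)/(n(n-1)/2) = (41 - 4)/45 = 0.822222.
Step 4: Exact two-sided p-value (enumerate n! = 3628800 permutations of y under H0): p = 0.000358.
Step 5: alpha = 0.1. reject H0.

tau_b = 0.8222 (C=41, D=4), p = 0.000358, reject H0.


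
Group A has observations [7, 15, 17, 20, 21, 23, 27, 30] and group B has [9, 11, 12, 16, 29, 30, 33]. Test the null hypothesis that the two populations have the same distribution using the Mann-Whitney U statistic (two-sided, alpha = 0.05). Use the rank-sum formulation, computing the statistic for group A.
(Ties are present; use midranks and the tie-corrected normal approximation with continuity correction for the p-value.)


Step 1: Combine and sort all 15 observations; assign midranks.
sorted (value, group): (7,X), (9,Y), (11,Y), (12,Y), (15,X), (16,Y), (17,X), (20,X), (21,X), (23,X), (27,X), (29,Y), (30,X), (30,Y), (33,Y)
ranks: 7->1, 9->2, 11->3, 12->4, 15->5, 16->6, 17->7, 20->8, 21->9, 23->10, 27->11, 29->12, 30->13.5, 30->13.5, 33->15
Step 2: Rank sum for X: R1 = 1 + 5 + 7 + 8 + 9 + 10 + 11 + 13.5 = 64.5.
Step 3: U_X = R1 - n1(n1+1)/2 = 64.5 - 8*9/2 = 64.5 - 36 = 28.5.
       U_Y = n1*n2 - U_X = 56 - 28.5 = 27.5.
Step 4: Ties are present, so use the tie-corrected normal approximation (with continuity correction) for the p-value.
Step 5: p-value = 1.000000; compare to alpha = 0.05. fail to reject H0.

U_X = 28.5, p = 1.000000, fail to reject H0 at alpha = 0.05.


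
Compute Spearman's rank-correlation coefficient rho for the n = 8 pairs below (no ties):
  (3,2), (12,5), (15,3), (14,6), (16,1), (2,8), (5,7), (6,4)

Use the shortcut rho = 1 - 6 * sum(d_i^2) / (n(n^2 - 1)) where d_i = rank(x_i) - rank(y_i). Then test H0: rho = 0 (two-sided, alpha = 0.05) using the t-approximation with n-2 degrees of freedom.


Step 1: Rank x and y separately (midranks; no ties here).
rank(x): 3->2, 12->5, 15->7, 14->6, 16->8, 2->1, 5->3, 6->4
rank(y): 2->2, 5->5, 3->3, 6->6, 1->1, 8->8, 7->7, 4->4
Step 2: d_i = R_x(i) - R_y(i); compute d_i^2.
  (2-2)^2=0, (5-5)^2=0, (7-3)^2=16, (6-6)^2=0, (8-1)^2=49, (1-8)^2=49, (3-7)^2=16, (4-4)^2=0
sum(d^2) = 130.
Step 3: rho = 1 - 6*130 / (8*(8^2 - 1)) = 1 - 780/504 = -0.547619.
Step 4: Under H0, t = rho * sqrt((n-2)/(1-rho^2)) = -1.6031 ~ t(6).
Step 5: Two-sided p-value from the t-distribution with 6 df = 0.160026.
Step 6: alpha = 0.05. fail to reject H0.

rho = -0.5476, p = 0.160026, fail to reject H0 at alpha = 0.05.


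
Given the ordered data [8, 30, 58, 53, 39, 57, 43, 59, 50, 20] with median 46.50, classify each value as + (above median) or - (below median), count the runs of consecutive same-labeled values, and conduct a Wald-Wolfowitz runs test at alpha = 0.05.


Step 1: Compute median = 46.50; label A = above, B = below.
Labels in order: BBAABABAAB  (n_A = 5, n_B = 5)
Step 2: Count runs R = 7.
Step 3: Under H0 (random ordering), E[R] = 2*n_A*n_B/(n_A+n_B) + 1 = 2*5*5/10 + 1 = 6.0000.
        Var[R] = 2*n_A*n_B*(2*n_A*n_B - n_A - n_B) / ((n_A+n_B)^2 * (n_A+n_B-1)) = 2000/900 = 2.2222.
        SD[R] = 1.4907.
Step 4: Continuity-corrected z = (R - 0.5 - E[R]) / SD[R] = (7 - 0.5 - 6.0000) / 1.4907 = 0.3354.
Step 5: Two-sided p-value via normal approximation = 2*(1 - Phi(|z|)) = 0.737316.
Step 6: alpha = 0.05. fail to reject H0.

R = 7, z = 0.3354, p = 0.737316, fail to reject H0.


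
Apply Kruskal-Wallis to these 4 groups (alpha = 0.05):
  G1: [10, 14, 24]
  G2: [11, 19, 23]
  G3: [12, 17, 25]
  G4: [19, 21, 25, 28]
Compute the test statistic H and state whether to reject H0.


Step 1: Combine all N = 13 observations and assign midranks.
sorted (value, group, rank): (10,G1,1), (11,G2,2), (12,G3,3), (14,G1,4), (17,G3,5), (19,G2,6.5), (19,G4,6.5), (21,G4,8), (23,G2,9), (24,G1,10), (25,G3,11.5), (25,G4,11.5), (28,G4,13)
Step 2: Sum ranks within each group.
R_1 = 15 (n_1 = 3)
R_2 = 17.5 (n_2 = 3)
R_3 = 19.5 (n_3 = 3)
R_4 = 39 (n_4 = 4)
Step 3: H = 12/(N(N+1)) * sum(R_i^2/n_i) - 3(N+1)
     = 12/(13*14) * (15^2/3 + 17.5^2/3 + 19.5^2/3 + 39^2/4) - 3*14
     = 0.065934 * 684.083 - 42
     = 3.104396.
Step 4: Ties present; correction factor C = 1 - 12/(13^3 - 13) = 0.994505. Corrected H = 3.104396 / 0.994505 = 3.121547.
Step 5: Under H0, H ~ chi^2(3); p-value = 0.373262.
Step 6: alpha = 0.05. fail to reject H0.

H = 3.1215, df = 3, p = 0.373262, fail to reject H0.


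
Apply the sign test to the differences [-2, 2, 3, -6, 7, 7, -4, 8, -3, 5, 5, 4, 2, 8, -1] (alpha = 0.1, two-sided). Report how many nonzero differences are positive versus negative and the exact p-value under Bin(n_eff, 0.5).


Step 1: Discard zero differences. Original n = 15; n_eff = number of nonzero differences = 15.
Nonzero differences (with sign): -2, +2, +3, -6, +7, +7, -4, +8, -3, +5, +5, +4, +2, +8, -1
Step 2: Count signs: positive = 10, negative = 5.
Step 3: Under H0: P(positive) = 0.5, so the number of positives S ~ Bin(15, 0.5).
Step 4: Two-sided exact p-value = sum of Bin(15,0.5) probabilities at or below the observed probability = 0.301758.
Step 5: alpha = 0.1. fail to reject H0.

n_eff = 15, pos = 10, neg = 5, p = 0.301758, fail to reject H0.


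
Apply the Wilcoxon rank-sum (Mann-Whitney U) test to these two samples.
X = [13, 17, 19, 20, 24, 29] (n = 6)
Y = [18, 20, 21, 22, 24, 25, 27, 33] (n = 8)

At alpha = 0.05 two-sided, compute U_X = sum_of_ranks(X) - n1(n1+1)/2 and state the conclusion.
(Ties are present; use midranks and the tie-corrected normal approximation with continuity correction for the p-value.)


Step 1: Combine and sort all 14 observations; assign midranks.
sorted (value, group): (13,X), (17,X), (18,Y), (19,X), (20,X), (20,Y), (21,Y), (22,Y), (24,X), (24,Y), (25,Y), (27,Y), (29,X), (33,Y)
ranks: 13->1, 17->2, 18->3, 19->4, 20->5.5, 20->5.5, 21->7, 22->8, 24->9.5, 24->9.5, 25->11, 27->12, 29->13, 33->14
Step 2: Rank sum for X: R1 = 1 + 2 + 4 + 5.5 + 9.5 + 13 = 35.
Step 3: U_X = R1 - n1(n1+1)/2 = 35 - 6*7/2 = 35 - 21 = 14.
       U_Y = n1*n2 - U_X = 48 - 14 = 34.
Step 4: Ties are present, so use the tie-corrected normal approximation (with continuity correction) for the p-value.
Step 5: p-value = 0.219016; compare to alpha = 0.05. fail to reject H0.

U_X = 14, p = 0.219016, fail to reject H0 at alpha = 0.05.


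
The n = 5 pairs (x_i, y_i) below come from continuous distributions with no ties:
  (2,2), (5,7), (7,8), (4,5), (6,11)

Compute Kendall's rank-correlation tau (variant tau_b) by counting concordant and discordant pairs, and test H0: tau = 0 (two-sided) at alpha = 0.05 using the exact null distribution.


Step 1: Enumerate the 10 unordered pairs (i,j) with i<j and classify each by sign(x_j-x_i) * sign(y_j-y_i).
  (1,2):dx=+3,dy=+5->C; (1,3):dx=+5,dy=+6->C; (1,4):dx=+2,dy=+3->C; (1,5):dx=+4,dy=+9->C
  (2,3):dx=+2,dy=+1->C; (2,4):dx=-1,dy=-2->C; (2,5):dx=+1,dy=+4->C; (3,4):dx=-3,dy=-3->C
  (3,5):dx=-1,dy=+3->D; (4,5):dx=+2,dy=+6->C
Step 2: C = 9, D = 1, total pairs = 10.
Step 3: tau = (C - D)/(n(n-1)/2) = (9 - 1)/10 = 0.800000.
Step 4: Exact two-sided p-value (enumerate n! = 120 permutations of y under H0): p = 0.083333.
Step 5: alpha = 0.05. fail to reject H0.

tau_b = 0.8000 (C=9, D=1), p = 0.083333, fail to reject H0.


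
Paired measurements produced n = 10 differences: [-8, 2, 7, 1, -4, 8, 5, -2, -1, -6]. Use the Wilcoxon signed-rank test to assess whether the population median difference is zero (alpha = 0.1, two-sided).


Step 1: Drop any zero differences (none here) and take |d_i|.
|d| = [8, 2, 7, 1, 4, 8, 5, 2, 1, 6]
Step 2: Midrank |d_i| (ties get averaged ranks).
ranks: |8|->9.5, |2|->3.5, |7|->8, |1|->1.5, |4|->5, |8|->9.5, |5|->6, |2|->3.5, |1|->1.5, |6|->7
Step 3: Attach original signs; sum ranks with positive sign and with negative sign.
W+ = 3.5 + 8 + 1.5 + 9.5 + 6 = 28.5
W- = 9.5 + 5 + 3.5 + 1.5 + 7 = 26.5
(Check: W+ + W- = 55 should equal n(n+1)/2 = 55.)
Step 4: Test statistic W = min(W+, W-) = 26.5.
Step 5: Ties in |d|, so use the tie-corrected normal approximation.
        E[W] = n(n+1)/4 = 10*11/4 = 27.5.
        Tie groups: |d|=1 (t=2), |d|=2 (t=2), |d|=8 (t=2); sum(t^3 - t) = 18.
        Var[W] = n(n+1)(2n+1)/24 - sum(t^3-t)/48 = 2310/24 - 18/48 = 95.875.
        z = (W - E[W]) / sqrt(Var[W]) = (26.5 - 27.5) / 9.7916 = -0.1021.
        Two-sided p = 2*Phi(z) = 0.918655.
Step 6: alpha = 0.1. fail to reject H0.

W+ = 28.5, W- = 26.5, W = min = 26.5, p = 0.918655, fail to reject H0.


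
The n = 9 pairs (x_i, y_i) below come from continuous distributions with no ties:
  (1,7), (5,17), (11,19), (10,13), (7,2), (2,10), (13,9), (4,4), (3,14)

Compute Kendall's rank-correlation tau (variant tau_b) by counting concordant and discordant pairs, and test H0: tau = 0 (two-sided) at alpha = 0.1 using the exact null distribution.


Step 1: Enumerate the 36 unordered pairs (i,j) with i<j and classify each by sign(x_j-x_i) * sign(y_j-y_i).
  (1,2):dx=+4,dy=+10->C; (1,3):dx=+10,dy=+12->C; (1,4):dx=+9,dy=+6->C; (1,5):dx=+6,dy=-5->D
  (1,6):dx=+1,dy=+3->C; (1,7):dx=+12,dy=+2->C; (1,8):dx=+3,dy=-3->D; (1,9):dx=+2,dy=+7->C
  (2,3):dx=+6,dy=+2->C; (2,4):dx=+5,dy=-4->D; (2,5):dx=+2,dy=-15->D; (2,6):dx=-3,dy=-7->C
  (2,7):dx=+8,dy=-8->D; (2,8):dx=-1,dy=-13->C; (2,9):dx=-2,dy=-3->C; (3,4):dx=-1,dy=-6->C
  (3,5):dx=-4,dy=-17->C; (3,6):dx=-9,dy=-9->C; (3,7):dx=+2,dy=-10->D; (3,8):dx=-7,dy=-15->C
  (3,9):dx=-8,dy=-5->C; (4,5):dx=-3,dy=-11->C; (4,6):dx=-8,dy=-3->C; (4,7):dx=+3,dy=-4->D
  (4,8):dx=-6,dy=-9->C; (4,9):dx=-7,dy=+1->D; (5,6):dx=-5,dy=+8->D; (5,7):dx=+6,dy=+7->C
  (5,8):dx=-3,dy=+2->D; (5,9):dx=-4,dy=+12->D; (6,7):dx=+11,dy=-1->D; (6,8):dx=+2,dy=-6->D
  (6,9):dx=+1,dy=+4->C; (7,8):dx=-9,dy=-5->C; (7,9):dx=-10,dy=+5->D; (8,9):dx=-1,dy=+10->D
Step 2: C = 21, D = 15, total pairs = 36.
Step 3: tau = (C - D)/(n(n-1)/2) = (21 - 15)/36 = 0.166667.
Step 4: Exact two-sided p-value (enumerate n! = 362880 permutations of y under H0): p = 0.612202.
Step 5: alpha = 0.1. fail to reject H0.

tau_b = 0.1667 (C=21, D=15), p = 0.612202, fail to reject H0.
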